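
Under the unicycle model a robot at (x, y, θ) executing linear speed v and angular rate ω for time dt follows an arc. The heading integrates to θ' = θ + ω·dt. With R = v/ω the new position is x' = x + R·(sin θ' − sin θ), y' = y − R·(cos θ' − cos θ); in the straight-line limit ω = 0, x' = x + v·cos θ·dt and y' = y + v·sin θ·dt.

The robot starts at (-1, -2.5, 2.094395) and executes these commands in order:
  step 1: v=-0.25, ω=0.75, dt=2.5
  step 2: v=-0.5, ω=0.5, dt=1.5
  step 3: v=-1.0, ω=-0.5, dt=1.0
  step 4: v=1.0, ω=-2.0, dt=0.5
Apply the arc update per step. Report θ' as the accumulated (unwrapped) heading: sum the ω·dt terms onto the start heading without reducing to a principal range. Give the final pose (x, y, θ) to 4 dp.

(-0.3658, -1.1766, 3.2194)

step 1: θ'=3.9694 (R=-0.3333) → pose (-0.4658, -2.5588, 3.9694)
step 2: θ'=4.7194 (R=-1.0000) → pose (-0.2023, -1.8753, 4.7194)
step 3: θ'=4.2194 (R=2.0000) → pose (0.0358, -0.9148, 4.2194)
step 4: θ'=3.2194 (R=-0.5000) → pose (-0.3658, -1.1766, 3.2194)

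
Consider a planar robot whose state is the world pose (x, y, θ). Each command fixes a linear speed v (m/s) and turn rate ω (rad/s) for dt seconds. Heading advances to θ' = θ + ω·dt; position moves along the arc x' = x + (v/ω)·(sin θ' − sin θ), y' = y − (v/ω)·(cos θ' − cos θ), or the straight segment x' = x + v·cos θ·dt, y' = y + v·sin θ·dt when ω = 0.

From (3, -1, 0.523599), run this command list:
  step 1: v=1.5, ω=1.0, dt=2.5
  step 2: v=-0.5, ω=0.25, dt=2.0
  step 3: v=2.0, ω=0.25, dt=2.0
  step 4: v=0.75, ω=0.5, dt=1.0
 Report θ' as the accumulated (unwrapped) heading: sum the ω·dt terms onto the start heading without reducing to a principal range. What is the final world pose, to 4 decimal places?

(-0.1016, -1.0916, 4.5236)

step 1: θ'=3.0236 (R=1.5000) → pose (2.4266, 1.7886, 3.0236)
step 2: θ'=3.5236 (R=-2.0000) → pose (3.4076, 1.9189, 3.5236)
step 3: θ'=4.0236 (R=8.0000) → pose (0.2137, -0.4197, 4.0236)
step 4: θ'=4.5236 (R=1.5000) → pose (-0.1016, -1.0916, 4.5236)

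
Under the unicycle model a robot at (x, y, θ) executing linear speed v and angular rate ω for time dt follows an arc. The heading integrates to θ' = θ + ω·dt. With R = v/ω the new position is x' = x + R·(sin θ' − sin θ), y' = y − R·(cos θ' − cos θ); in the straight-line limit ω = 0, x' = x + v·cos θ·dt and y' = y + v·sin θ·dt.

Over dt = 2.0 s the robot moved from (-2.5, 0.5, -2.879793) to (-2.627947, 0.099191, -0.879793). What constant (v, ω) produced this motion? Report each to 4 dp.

Δθ = -0.879793 − -2.879793 = 2.000000
ω = Δθ/dt = 2.000000/2.0 = 1.0000
R = −Δy/(cos θ' − cos θ) = 0.2500
v = R·ω = 0.2500·1.0000 = 0.2500

v = 0.2500, ω = 1.0000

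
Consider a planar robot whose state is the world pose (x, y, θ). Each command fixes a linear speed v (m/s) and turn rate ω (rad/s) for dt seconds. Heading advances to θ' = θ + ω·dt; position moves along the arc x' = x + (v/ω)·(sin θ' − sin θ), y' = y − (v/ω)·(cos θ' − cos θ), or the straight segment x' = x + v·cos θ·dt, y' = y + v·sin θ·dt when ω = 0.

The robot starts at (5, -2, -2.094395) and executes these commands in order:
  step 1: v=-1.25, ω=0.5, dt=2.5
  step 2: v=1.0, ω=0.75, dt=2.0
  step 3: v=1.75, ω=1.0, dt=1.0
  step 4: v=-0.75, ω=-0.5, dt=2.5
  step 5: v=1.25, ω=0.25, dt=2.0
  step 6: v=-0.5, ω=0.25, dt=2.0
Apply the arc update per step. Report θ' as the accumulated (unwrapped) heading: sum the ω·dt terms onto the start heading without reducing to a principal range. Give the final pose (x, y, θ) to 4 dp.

step 1: θ'=-0.8444 (R=-2.5000) → pose (4.7039, 0.9105, -0.8444)
step 2: θ'=0.6556 (R=1.3333) → pose (6.5135, 0.7391, 0.6556)
step 3: θ'=1.6556 (R=1.7500) → pose (7.1903, 2.2746, 1.6556)
step 4: θ'=0.4056 (R=1.5000) → pose (6.2876, 0.7692, 0.4056)
step 5: θ'=0.9056 (R=5.0000) → pose (8.2487, 2.2775, 0.9056)
step 6: θ'=1.4056 (R=-2.0000) → pose (7.8495, 1.3719, 1.4056)

(7.8495, 1.3719, 1.4056)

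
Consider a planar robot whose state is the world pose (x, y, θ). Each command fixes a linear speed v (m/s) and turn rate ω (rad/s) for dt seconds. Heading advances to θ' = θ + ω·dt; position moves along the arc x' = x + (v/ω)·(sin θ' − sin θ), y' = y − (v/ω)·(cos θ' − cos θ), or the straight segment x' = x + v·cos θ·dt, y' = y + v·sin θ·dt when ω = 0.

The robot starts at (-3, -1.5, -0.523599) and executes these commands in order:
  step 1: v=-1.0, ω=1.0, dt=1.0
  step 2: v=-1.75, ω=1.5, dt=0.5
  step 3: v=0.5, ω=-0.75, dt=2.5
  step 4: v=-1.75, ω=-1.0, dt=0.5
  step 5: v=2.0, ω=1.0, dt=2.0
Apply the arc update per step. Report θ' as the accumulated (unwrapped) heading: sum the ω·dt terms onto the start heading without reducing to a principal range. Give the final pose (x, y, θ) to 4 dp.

step 1: θ'=0.4764 (R=-1.0000) → pose (-3.9586, -1.4774, 0.4764)
step 2: θ'=1.2264 (R=-1.1667) → pose (-4.5217, -2.1202, 1.2264)
step 3: θ'=-0.6486 (R=-0.6667) → pose (-3.4915, -1.8140, -0.6486)
step 4: θ'=-1.1486 (R=1.7500) → pose (-4.0307, -1.1365, -1.1486)
step 5: θ'=0.8514 (R=2.0000) → pose (-0.7019, -1.6348, 0.8514)

(-0.7019, -1.6348, 0.8514)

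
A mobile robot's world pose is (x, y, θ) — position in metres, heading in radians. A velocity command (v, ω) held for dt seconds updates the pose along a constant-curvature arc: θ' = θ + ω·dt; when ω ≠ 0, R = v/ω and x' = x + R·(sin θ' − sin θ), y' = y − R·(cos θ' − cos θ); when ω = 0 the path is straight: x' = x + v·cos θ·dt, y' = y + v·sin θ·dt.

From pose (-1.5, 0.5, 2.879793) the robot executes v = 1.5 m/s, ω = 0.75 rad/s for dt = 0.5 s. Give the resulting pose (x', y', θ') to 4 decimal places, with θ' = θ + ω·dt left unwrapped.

(-2.2436, 0.5553, 3.2548)

θ' = 2.8798 + 0.75·0.5 = 3.2548
R = v/ω = 1.5/0.75 = 2.0000
x' = -1.5 + 2.0000·(sin 3.2548 − sin 2.8798) = -2.2436
y' = 0.5 − 2.0000·(cos 3.2548 − cos 2.8798) = 0.5553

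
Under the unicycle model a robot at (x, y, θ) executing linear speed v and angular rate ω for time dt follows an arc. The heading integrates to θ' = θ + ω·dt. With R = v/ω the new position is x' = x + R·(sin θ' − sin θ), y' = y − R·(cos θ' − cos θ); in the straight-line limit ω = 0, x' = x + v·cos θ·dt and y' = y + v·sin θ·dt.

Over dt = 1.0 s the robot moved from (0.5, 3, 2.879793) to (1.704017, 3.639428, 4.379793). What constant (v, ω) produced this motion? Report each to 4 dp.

v = -1.5000, ω = 1.5000

Δθ = 4.379793 − 2.879793 = 1.500000
ω = Δθ/dt = 1.500000/1.0 = 1.5000
R = Δx/(sin θ' − sin θ) = -1.0000
v = R·ω = -1.0000·1.5000 = -1.5000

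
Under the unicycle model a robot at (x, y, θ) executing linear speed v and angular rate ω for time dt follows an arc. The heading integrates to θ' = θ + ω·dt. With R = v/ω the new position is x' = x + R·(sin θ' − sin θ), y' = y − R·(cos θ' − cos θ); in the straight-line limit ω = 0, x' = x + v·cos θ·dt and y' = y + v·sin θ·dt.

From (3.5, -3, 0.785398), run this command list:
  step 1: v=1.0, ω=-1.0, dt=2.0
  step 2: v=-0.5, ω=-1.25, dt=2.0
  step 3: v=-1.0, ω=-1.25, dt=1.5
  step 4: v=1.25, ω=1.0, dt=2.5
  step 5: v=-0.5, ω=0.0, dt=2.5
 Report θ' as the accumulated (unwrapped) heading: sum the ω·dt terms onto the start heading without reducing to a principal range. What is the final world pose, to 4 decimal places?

step 1: θ'=-1.2146 (R=-1.0000) → pose (5.1443, -3.3584, -1.2146)
step 2: θ'=-3.7146 (R=0.4000) → pose (5.7361, -2.8828, -3.7146)
step 3: θ'=-5.5896 (R=0.8000) → pose (5.8138, -4.1702, -5.5896)
step 4: θ'=-3.0896 (R=1.2500) → pose (4.9497, -1.9607, -3.0896)
step 5: θ'=-3.0896 (straight) → pose (6.1980, -1.8957, -3.0896)

(6.1980, -1.8957, -3.0896)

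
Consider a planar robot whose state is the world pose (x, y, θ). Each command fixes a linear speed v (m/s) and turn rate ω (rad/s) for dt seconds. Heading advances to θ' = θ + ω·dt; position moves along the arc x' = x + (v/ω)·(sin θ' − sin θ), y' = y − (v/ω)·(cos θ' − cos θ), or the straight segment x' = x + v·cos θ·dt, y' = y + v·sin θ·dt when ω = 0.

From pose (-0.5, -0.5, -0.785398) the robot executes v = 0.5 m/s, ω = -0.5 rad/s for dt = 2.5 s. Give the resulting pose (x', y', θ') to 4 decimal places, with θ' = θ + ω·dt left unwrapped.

θ' = -0.7854 + -0.5·2.5 = -2.0354
R = v/ω = 0.5/-0.5 = -1.0000
x' = -0.5 + -1.0000·(sin -2.0354 − sin -0.7854) = -0.3131
y' = -0.5 − -1.0000·(cos -2.0354 − cos -0.7854) = -1.6552

(-0.3131, -1.6552, -2.0354)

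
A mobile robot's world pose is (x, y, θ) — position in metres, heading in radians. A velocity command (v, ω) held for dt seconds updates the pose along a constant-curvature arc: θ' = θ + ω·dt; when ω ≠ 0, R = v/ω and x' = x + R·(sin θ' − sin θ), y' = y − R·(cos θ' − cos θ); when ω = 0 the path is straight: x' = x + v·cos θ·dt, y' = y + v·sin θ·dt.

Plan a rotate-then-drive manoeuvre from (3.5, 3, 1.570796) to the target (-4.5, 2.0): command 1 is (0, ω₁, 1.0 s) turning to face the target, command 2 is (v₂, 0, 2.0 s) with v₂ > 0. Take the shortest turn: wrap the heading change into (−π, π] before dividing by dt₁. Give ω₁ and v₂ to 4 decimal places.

heading to target = atan2(2−3, -4.5−3.5) = -3.0172
Δθ = wrap(-3.0172 − 1.5708) = 1.6952; ω₁ = Δθ/dt₁ = 1.6952
distance = √((-4.5−3.5)² + (2−3)²) = 8.0623; v₂ = distance/dt₂ = 4.0311

ω₁ = 1.6952, v₂ = 4.0311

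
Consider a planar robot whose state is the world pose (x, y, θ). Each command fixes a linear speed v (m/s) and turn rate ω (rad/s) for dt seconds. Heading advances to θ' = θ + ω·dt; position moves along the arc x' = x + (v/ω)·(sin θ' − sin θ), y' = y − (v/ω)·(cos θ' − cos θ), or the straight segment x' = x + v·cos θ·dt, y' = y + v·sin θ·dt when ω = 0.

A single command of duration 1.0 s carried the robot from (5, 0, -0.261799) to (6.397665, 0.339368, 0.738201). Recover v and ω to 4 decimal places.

v = 1.5000, ω = 1.0000

Δθ = 0.738201 − -0.261799 = 1.000000
ω = Δθ/dt = 1.000000/1.0 = 1.0000
R = Δx/(sin θ' − sin θ) = 1.5000
v = R·ω = 1.5000·1.0000 = 1.5000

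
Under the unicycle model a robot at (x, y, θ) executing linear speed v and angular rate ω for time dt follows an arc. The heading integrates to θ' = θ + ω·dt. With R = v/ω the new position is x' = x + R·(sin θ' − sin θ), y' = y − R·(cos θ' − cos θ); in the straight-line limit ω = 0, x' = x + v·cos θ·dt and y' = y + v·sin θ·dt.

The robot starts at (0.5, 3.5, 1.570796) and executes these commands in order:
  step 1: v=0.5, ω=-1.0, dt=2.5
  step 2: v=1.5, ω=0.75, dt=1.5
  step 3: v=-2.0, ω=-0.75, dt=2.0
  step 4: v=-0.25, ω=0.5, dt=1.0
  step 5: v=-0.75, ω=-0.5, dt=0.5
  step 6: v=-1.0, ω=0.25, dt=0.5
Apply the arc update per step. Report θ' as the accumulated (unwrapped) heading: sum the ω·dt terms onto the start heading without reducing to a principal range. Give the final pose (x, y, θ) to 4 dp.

step 1: θ'=-0.9292 (R=-0.5000) → pose (1.4006, 3.7992, -0.9292)
step 2: θ'=0.1958 (R=2.0000) → pose (3.3920, 3.0344, 0.1958)
step 3: θ'=-1.3042 (R=2.6667) → pose (0.3007, 4.9476, -1.3042)
step 4: θ'=-0.8042 (R=-0.5000) → pose (0.1785, 5.1627, -0.8042)
step 5: θ'=-1.0542 (R=1.5000) → pose (-0.0453, 5.4624, -1.0542)
step 6: θ'=-0.9292 (R=-4.0000) → pose (-0.3188, 5.8806, -0.9292)

(-0.3188, 5.8806, -0.9292)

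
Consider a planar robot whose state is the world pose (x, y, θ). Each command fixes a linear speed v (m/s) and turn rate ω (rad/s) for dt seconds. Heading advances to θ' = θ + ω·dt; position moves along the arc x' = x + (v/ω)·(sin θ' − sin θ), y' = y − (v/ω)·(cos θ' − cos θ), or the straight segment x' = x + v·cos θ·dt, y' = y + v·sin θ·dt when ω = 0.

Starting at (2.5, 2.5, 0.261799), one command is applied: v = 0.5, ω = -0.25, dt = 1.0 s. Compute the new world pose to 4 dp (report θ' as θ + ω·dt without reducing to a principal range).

θ' = 0.2618 + -0.25·1.0 = 0.0118
R = v/ω = 0.5/-0.25 = -2.0000
x' = 2.5 + -2.0000·(sin 0.0118 − sin 0.2618) = 2.9940
y' = 2.5 − -2.0000·(cos 0.0118 − cos 0.2618) = 2.5680

(2.9940, 2.5680, 0.0118)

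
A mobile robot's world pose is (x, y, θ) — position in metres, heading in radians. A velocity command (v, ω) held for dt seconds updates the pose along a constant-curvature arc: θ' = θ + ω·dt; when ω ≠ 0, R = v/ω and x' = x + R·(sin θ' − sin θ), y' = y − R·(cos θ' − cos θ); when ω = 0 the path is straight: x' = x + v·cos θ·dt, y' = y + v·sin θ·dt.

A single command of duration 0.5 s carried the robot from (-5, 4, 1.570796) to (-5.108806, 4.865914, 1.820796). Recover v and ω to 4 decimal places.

v = 1.7500, ω = 0.5000

Δθ = 1.820796 − 1.570796 = 0.250000
ω = Δθ/dt = 0.250000/0.5 = 0.5000
R = −Δy/(cos θ' − cos θ) = 3.5000
v = R·ω = 3.5000·0.5000 = 1.7500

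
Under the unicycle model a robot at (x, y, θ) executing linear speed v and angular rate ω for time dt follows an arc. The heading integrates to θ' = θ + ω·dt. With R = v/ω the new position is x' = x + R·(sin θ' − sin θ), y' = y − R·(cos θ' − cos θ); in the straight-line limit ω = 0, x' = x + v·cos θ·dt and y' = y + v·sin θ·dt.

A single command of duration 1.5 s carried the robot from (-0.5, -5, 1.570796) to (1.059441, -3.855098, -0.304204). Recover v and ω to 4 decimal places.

v = 1.5000, ω = -1.2500

Δθ = -0.304204 − 1.570796 = -1.875000
ω = Δθ/dt = -1.875000/1.5 = -1.2500
R = Δx/(sin θ' − sin θ) = -1.2000
v = R·ω = -1.2000·-1.2500 = 1.5000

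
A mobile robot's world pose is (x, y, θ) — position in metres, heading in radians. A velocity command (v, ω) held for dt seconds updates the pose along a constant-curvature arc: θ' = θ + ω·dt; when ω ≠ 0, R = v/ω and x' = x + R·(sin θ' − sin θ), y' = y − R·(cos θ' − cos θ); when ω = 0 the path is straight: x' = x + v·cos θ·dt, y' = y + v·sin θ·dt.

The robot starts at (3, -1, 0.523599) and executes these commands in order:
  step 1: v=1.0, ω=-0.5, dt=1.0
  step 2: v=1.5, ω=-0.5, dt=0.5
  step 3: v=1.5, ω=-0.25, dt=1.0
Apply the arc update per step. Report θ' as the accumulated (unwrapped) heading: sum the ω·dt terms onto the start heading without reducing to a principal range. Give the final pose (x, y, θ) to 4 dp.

(6.1017, -1.3233, -0.4764)

step 1: θ'=0.0236 (R=-2.0000) → pose (3.9528, -0.7326, 0.0236)
step 2: θ'=-0.2264 (R=-3.0000) → pose (4.6970, -0.8083, -0.2264)
step 3: θ'=-0.4764 (R=-6.0000) → pose (6.1017, -1.3233, -0.4764)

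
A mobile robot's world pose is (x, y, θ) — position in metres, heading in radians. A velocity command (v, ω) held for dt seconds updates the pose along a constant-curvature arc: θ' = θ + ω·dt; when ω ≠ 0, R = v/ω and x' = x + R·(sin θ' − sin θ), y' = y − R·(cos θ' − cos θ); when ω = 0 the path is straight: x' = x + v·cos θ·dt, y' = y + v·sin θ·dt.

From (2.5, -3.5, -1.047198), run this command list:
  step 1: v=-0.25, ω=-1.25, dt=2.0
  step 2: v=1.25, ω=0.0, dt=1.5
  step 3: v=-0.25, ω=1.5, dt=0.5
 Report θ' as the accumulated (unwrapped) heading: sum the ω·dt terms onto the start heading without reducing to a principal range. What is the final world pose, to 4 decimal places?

step 1: θ'=-3.5472 (R=0.2000) → pose (2.7521, -3.2162, -3.5472)
step 2: θ'=-3.5472 (straight) → pose (1.0293, -2.4764, -3.5472)
step 3: θ'=-2.7972 (R=-0.1667) → pose (1.1513, -2.4801, -2.7972)

(1.1513, -2.4801, -2.7972)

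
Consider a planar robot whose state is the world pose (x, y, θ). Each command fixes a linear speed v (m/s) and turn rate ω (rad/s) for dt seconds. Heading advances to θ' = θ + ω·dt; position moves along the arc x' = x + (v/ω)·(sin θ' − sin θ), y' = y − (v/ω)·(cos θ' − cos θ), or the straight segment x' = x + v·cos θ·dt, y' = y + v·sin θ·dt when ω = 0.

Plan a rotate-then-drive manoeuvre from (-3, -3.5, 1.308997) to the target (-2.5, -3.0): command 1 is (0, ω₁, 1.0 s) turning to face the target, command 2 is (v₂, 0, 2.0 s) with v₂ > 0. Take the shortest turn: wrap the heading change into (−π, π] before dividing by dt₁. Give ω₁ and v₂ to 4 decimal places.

ω₁ = -0.5236, v₂ = 0.3536

heading to target = atan2(-3−-3.5, -2.5−-3) = 0.7854
Δθ = wrap(0.7854 − 1.3090) = -0.5236; ω₁ = Δθ/dt₁ = -0.5236
distance = √((-2.5−-3)² + (-3−-3.5)²) = 0.7071; v₂ = distance/dt₂ = 0.3536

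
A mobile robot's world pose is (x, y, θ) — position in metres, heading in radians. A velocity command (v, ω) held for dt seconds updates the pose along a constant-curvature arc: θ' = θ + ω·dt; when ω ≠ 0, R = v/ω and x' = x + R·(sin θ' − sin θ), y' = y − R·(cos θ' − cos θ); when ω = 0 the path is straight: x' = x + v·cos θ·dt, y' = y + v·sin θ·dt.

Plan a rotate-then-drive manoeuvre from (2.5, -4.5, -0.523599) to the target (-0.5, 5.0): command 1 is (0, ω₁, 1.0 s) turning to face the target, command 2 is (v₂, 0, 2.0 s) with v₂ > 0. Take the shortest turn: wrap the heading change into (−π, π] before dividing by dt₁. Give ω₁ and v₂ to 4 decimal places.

ω₁ = 2.4003, v₂ = 4.9812

heading to target = atan2(5−-4.5, -0.5−2.5) = 1.8767
Δθ = wrap(1.8767 − -0.5236) = 2.4003; ω₁ = Δθ/dt₁ = 2.4003
distance = √((-0.5−2.5)² + (5−-4.5)²) = 9.9624; v₂ = distance/dt₂ = 4.9812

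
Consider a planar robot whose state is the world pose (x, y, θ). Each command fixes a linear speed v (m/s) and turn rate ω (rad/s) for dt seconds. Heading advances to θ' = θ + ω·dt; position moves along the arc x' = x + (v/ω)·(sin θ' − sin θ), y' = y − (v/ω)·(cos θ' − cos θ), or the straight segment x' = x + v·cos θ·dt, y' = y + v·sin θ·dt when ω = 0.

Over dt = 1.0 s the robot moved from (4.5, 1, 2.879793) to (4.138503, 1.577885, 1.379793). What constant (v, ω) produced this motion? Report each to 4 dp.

Δθ = 1.379793 − 2.879793 = -1.500000
ω = Δθ/dt = -1.500000/1.0 = -1.5000
R = −Δy/(cos θ' − cos θ) = -0.5000
v = R·ω = -0.5000·-1.5000 = 0.7500

v = 0.7500, ω = -1.5000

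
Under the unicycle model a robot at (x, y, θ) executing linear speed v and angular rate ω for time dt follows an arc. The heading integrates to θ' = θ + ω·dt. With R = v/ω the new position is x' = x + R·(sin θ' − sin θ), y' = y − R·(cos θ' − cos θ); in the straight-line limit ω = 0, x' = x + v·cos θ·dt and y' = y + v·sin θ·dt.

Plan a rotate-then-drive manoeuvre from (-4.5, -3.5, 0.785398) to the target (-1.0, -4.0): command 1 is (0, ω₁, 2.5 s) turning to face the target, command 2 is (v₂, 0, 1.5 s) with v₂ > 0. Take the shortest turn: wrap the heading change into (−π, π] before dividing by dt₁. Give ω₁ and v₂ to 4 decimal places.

heading to target = atan2(-4−-3.5, -1−-4.5) = -0.1419
Δθ = wrap(-0.1419 − 0.7854) = -0.9273; ω₁ = Δθ/dt₁ = -0.3709
distance = √((-1−-4.5)² + (-4−-3.5)²) = 3.5355; v₂ = distance/dt₂ = 2.3570

ω₁ = -0.3709, v₂ = 2.3570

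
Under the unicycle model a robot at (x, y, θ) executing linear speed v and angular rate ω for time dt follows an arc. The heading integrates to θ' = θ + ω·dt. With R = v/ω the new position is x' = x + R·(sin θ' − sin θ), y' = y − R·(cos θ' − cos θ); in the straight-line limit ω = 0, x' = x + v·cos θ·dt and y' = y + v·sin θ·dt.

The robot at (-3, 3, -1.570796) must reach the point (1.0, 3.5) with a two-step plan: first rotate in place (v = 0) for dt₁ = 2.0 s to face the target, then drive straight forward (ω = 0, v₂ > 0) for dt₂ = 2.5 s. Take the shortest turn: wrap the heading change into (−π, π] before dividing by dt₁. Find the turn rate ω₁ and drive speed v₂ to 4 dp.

ω₁ = 0.8476, v₂ = 1.6125

heading to target = atan2(3.5−3, 1−-3) = 0.1244
Δθ = wrap(0.1244 − -1.5708) = 1.6952; ω₁ = Δθ/dt₁ = 0.8476
distance = √((1−-3)² + (3.5−3)²) = 4.0311; v₂ = distance/dt₂ = 1.6125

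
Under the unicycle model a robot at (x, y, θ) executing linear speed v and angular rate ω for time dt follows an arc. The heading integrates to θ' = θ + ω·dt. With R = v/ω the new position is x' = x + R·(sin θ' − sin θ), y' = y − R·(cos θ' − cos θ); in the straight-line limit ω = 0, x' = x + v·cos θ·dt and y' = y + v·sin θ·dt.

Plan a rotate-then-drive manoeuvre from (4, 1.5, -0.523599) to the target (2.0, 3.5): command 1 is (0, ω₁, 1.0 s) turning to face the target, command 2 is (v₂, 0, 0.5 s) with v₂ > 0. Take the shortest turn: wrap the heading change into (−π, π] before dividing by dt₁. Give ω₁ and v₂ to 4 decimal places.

ω₁ = 2.8798, v₂ = 5.6569

heading to target = atan2(3.5−1.5, 2−4) = 2.3562
Δθ = wrap(2.3562 − -0.5236) = 2.8798; ω₁ = Δθ/dt₁ = 2.8798
distance = √((2−4)² + (3.5−1.5)²) = 2.8284; v₂ = distance/dt₂ = 5.6569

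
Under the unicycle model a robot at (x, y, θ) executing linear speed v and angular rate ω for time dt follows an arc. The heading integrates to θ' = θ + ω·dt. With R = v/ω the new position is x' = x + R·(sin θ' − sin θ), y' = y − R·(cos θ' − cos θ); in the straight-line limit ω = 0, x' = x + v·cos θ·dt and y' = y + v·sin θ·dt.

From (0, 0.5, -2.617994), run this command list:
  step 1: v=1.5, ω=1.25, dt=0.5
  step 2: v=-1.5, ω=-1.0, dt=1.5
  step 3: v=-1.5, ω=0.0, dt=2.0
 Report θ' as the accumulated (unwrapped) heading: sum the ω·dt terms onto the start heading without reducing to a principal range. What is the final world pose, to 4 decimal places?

(4.2067, -0.2865, -3.4930)

step 1: θ'=-1.9930 (R=1.2000) → pose (-0.4946, -0.0475, -1.9930)
step 2: θ'=-3.4930 (R=1.5000) → pose (1.3900, 0.7462, -3.4930)
step 3: θ'=-3.4930 (straight) → pose (4.2067, -0.2865, -3.4930)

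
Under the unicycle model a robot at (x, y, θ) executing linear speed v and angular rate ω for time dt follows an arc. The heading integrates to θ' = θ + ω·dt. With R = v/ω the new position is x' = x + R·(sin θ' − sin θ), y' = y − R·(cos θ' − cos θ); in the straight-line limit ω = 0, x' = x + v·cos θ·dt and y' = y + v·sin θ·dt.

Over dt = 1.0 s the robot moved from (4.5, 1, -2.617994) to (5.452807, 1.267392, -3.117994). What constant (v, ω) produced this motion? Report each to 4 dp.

Δθ = -3.117994 − -2.617994 = -0.500000
ω = Δθ/dt = -0.500000/1.0 = -0.5000
R = Δx/(sin θ' − sin θ) = 2.0000
v = R·ω = 2.0000·-0.5000 = -1.0000

v = -1.0000, ω = -0.5000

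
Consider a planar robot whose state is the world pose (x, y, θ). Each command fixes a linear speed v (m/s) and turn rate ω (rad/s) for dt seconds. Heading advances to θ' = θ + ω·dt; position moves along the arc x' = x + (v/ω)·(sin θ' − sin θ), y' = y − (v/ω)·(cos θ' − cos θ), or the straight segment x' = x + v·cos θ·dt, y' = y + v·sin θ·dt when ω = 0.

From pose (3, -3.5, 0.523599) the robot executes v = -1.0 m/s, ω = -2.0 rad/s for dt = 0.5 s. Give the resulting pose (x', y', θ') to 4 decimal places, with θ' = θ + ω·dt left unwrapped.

(2.5207, -3.5113, -0.4764)

θ' = 0.5236 + -2.0·0.5 = -0.4764
R = v/ω = -1.0/-2.0 = 0.5000
x' = 3 + 0.5000·(sin -0.4764 − sin 0.5236) = 2.5207
y' = -3.5 − 0.5000·(cos -0.4764 − cos 0.5236) = -3.5113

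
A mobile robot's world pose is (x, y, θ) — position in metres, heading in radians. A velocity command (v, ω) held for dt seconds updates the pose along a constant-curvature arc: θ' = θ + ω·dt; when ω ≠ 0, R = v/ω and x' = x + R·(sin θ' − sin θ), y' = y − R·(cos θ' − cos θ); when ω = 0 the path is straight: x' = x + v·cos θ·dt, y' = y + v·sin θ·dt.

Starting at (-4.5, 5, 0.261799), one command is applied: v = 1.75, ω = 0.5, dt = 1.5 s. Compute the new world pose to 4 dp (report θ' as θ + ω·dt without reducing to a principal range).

θ' = 0.2618 + 0.5·1.5 = 1.0118
R = v/ω = 1.75/0.5 = 3.5000
x' = -4.5 + 3.5000·(sin 1.0118 − sin 0.2618) = -2.4386
y' = 5 − 3.5000·(cos 1.0118 − cos 0.2618) = 6.5246

(-2.4386, 6.5246, 1.0118)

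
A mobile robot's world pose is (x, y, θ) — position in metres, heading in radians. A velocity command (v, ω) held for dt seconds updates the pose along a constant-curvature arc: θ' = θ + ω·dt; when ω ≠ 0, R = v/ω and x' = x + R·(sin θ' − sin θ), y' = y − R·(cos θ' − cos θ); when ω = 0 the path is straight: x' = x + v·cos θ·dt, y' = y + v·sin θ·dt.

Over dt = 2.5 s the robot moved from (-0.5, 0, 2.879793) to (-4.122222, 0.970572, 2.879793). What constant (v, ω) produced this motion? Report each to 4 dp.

v = 1.5000, ω = 0.0000

Δθ = 2.879793 − 2.879793 = 0.000000
ω = Δθ/dt = 0.000000/2.5 = 0.0000
ω = 0 → v = (Δx·cos θ + Δy·sin θ)/dt = 1.5000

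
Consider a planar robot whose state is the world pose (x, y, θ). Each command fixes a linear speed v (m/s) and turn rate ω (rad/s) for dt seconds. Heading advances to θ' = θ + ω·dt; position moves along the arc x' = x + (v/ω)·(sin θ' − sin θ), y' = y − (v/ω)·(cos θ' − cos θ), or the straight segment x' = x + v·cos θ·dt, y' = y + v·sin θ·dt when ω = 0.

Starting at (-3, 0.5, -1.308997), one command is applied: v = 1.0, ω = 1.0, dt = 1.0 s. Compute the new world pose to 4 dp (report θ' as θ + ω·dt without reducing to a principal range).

(-2.3382, -0.1938, -0.3090)

θ' = -1.3090 + 1.0·1.0 = -0.3090
R = v/ω = 1.0/1.0 = 1.0000
x' = -3 + 1.0000·(sin -0.3090 − sin -1.3090) = -2.3382
y' = 0.5 − 1.0000·(cos -0.3090 − cos -1.3090) = -0.1938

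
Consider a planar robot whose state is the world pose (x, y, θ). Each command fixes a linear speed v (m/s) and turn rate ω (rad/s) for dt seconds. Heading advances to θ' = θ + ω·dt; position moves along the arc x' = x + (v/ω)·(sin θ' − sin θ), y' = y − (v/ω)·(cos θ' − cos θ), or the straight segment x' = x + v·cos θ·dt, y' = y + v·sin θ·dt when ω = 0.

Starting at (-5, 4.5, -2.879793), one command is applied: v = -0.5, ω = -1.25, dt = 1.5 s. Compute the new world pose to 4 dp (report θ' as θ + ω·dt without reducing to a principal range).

(-4.4968, 4.0967, -4.7548)

θ' = -2.8798 + -1.25·1.5 = -4.7548
R = v/ω = -0.5/-1.25 = 0.4000
x' = -5 + 0.4000·(sin -4.7548 − sin -2.8798) = -4.4968
y' = 4.5 − 0.4000·(cos -4.7548 − cos -2.8798) = 4.0967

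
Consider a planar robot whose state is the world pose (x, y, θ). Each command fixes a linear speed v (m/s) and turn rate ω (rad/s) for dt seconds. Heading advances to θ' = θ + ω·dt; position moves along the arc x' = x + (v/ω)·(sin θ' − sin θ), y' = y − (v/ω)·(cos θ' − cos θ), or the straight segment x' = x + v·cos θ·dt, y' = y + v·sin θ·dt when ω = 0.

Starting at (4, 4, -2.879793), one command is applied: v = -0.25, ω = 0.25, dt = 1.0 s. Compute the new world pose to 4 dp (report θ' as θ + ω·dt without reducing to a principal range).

(4.2309, 4.0941, -2.6298)

θ' = -2.8798 + 0.25·1.0 = -2.6298
R = v/ω = -0.25/0.25 = -1.0000
x' = 4 + -1.0000·(sin -2.6298 − sin -2.8798) = 4.2309
y' = 4 − -1.0000·(cos -2.6298 − cos -2.8798) = 4.0941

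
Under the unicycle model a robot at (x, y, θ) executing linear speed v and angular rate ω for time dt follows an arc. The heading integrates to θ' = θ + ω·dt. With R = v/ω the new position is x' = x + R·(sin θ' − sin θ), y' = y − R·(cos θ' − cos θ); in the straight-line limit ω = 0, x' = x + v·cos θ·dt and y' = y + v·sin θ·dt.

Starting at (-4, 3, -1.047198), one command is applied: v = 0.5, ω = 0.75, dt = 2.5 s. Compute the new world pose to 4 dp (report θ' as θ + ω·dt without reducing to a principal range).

(-2.9317, 2.8823, 0.8278)

θ' = -1.0472 + 0.75·2.5 = 0.8278
R = v/ω = 0.5/0.75 = 0.6667
x' = -4 + 0.6667·(sin 0.8278 − sin -1.0472) = -2.9317
y' = 3 − 0.6667·(cos 0.8278 − cos -1.0472) = 2.8823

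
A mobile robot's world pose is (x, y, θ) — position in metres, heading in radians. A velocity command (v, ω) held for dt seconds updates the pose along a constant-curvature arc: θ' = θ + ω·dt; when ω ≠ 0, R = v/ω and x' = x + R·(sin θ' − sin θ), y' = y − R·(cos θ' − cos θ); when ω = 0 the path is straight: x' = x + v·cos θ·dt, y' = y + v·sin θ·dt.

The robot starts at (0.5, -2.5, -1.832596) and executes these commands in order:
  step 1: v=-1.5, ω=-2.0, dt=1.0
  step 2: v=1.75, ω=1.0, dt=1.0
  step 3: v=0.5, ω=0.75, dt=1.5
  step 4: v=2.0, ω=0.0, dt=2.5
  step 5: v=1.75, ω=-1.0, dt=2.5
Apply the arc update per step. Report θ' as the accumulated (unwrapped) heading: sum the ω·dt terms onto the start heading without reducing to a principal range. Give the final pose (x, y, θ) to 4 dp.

(-4.3500, -7.9028, -4.2076)

step 1: θ'=-3.8326 (R=0.7500) → pose (1.7024, -2.1162, -3.8326)
step 2: θ'=-2.8326 (R=1.7500) → pose (0.0550, -1.7976, -2.8326)
step 3: θ'=-1.7076 (R=0.6667) → pose (-0.4027, -2.3418, -1.7076)
step 4: θ'=-1.7076 (straight) → pose (-1.0846, -7.2951, -1.7076)
step 5: θ'=-4.2076 (R=-1.7500) → pose (-4.3500, -7.9028, -4.2076)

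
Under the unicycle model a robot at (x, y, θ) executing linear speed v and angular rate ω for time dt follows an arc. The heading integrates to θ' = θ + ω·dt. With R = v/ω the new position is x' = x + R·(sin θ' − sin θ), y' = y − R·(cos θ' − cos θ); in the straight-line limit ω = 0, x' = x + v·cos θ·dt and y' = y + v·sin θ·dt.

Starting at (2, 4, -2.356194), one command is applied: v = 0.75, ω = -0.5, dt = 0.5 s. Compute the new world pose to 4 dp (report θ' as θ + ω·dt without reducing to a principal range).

θ' = -2.3562 + -0.5·0.5 = -2.6062
R = v/ω = 0.75/-0.5 = -1.5000
x' = 2 + -1.5000·(sin -2.6062 − sin -2.3562) = 1.7046
y' = 4 − -1.5000·(cos -2.6062 − cos -2.3562) = 3.7706

(1.7046, 3.7706, -2.6062)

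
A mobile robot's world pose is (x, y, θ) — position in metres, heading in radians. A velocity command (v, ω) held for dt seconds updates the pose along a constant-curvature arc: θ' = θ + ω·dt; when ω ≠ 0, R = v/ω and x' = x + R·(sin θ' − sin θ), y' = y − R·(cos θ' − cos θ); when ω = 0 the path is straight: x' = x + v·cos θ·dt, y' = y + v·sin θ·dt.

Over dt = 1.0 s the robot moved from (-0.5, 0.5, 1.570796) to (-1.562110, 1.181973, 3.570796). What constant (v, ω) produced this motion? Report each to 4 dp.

v = 1.5000, ω = 2.0000

Δθ = 3.570796 − 1.570796 = 2.000000
ω = Δθ/dt = 2.000000/1.0 = 2.0000
R = Δx/(sin θ' − sin θ) = 0.7500
v = R·ω = 0.7500·2.0000 = 1.5000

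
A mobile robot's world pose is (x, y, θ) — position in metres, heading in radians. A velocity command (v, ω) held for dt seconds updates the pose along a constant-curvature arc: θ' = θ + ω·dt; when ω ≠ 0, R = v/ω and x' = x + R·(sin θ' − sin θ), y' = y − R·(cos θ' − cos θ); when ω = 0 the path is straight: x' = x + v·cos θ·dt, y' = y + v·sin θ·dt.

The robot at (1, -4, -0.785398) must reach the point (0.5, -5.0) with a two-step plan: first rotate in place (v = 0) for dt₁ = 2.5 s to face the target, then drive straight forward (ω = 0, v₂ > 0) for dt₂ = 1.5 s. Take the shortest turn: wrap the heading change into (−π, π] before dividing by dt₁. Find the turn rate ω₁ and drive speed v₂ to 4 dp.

ω₁ = -0.4996, v₂ = 0.7454

heading to target = atan2(-5−-4, 0.5−1) = -2.0344
Δθ = wrap(-2.0344 − -0.7854) = -1.2490; ω₁ = Δθ/dt₁ = -0.4996
distance = √((0.5−1)² + (-5−-4)²) = 1.1180; v₂ = distance/dt₂ = 0.7454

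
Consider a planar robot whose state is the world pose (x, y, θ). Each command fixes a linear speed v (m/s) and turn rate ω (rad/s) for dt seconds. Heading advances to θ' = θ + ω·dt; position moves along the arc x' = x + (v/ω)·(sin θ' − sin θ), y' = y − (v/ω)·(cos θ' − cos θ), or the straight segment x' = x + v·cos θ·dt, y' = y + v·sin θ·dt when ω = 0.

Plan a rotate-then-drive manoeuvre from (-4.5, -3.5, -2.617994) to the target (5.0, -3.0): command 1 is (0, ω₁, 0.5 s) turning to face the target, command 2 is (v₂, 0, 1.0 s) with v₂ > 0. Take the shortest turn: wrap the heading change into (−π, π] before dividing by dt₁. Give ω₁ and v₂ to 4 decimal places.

heading to target = atan2(-3−-3.5, 5−-4.5) = 0.0526
Δθ = wrap(0.0526 − -2.6180) = 2.6706; ω₁ = Δθ/dt₁ = 5.3412
distance = √((5−-4.5)² + (-3−-3.5)²) = 9.5131; v₂ = distance/dt₂ = 9.5131

ω₁ = 5.3412, v₂ = 9.5131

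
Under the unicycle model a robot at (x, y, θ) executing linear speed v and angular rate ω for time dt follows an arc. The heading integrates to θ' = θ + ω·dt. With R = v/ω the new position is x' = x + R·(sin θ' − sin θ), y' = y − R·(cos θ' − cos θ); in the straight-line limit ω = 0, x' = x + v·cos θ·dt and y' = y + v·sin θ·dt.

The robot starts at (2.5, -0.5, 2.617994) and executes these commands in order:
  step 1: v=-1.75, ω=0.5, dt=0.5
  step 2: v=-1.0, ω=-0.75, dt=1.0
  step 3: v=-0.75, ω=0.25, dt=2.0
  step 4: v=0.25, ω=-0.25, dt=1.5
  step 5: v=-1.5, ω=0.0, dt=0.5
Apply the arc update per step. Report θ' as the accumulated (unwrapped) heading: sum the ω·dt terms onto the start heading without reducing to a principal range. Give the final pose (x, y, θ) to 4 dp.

(5.3292, -2.8095, 2.2430)

step 1: θ'=2.8680 (R=-3.5000) → pose (3.3043, -0.8387, 2.8680)
step 2: θ'=2.1180 (R=1.3333) → pose (4.0827, -1.4287, 2.1180)
step 3: θ'=2.6180 (R=-3.0000) → pose (5.1446, -2.4659, 2.6180)
step 4: θ'=2.2430 (R=-1.0000) → pose (4.8622, -2.2226, 2.2430)
step 5: θ'=2.2430 (straight) → pose (5.3292, -2.8095, 2.2430)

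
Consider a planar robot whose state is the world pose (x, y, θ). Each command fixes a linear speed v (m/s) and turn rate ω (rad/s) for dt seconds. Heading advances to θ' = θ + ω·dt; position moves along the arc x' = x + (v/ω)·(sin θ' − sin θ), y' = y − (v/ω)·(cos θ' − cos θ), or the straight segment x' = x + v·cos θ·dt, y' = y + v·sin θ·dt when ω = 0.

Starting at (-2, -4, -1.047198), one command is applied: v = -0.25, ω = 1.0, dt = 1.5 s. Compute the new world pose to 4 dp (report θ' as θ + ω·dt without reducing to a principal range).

θ' = -1.0472 + 1.0·1.5 = 0.4528
R = v/ω = -0.25/1.0 = -0.2500
x' = -2 + -0.2500·(sin 0.4528 − sin -1.0472) = -2.3259
y' = -4 − -0.2500·(cos 0.4528 − cos -1.0472) = -3.9002

(-2.3259, -3.9002, 0.4528)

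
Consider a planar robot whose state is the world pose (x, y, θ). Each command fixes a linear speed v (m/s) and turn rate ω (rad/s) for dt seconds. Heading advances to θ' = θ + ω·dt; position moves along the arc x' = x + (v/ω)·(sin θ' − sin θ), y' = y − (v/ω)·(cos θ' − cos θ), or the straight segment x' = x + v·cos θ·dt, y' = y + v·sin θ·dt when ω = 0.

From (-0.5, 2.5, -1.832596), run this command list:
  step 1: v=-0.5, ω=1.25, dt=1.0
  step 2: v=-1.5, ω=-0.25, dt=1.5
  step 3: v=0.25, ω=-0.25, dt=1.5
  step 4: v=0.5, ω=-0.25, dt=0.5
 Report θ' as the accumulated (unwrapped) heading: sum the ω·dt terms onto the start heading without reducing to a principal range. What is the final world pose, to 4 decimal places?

(-2.0744, 3.9093, -1.4576)

step 1: θ'=-0.5826 (R=-0.4000) → pose (-0.6663, 2.9375, -0.5826)
step 2: θ'=-0.9576 (R=6.0000) → pose (-2.2720, 4.4948, -0.9576)
step 3: θ'=-1.3326 (R=-1.0000) → pose (-2.1180, 4.1553, -1.3326)
step 4: θ'=-1.4576 (R=-2.0000) → pose (-2.0744, 3.9093, -1.4576)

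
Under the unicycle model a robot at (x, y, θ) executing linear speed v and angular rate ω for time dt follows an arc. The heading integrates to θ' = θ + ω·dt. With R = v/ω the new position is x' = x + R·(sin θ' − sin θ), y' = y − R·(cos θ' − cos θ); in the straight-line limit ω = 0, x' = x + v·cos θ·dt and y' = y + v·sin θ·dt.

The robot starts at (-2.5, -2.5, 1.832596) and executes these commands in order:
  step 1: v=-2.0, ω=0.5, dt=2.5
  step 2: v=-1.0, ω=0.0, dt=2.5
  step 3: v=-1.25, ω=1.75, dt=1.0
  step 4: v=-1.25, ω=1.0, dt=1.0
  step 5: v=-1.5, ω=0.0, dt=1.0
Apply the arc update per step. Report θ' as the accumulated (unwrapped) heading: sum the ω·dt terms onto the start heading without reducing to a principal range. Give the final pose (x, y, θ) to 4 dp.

(2.3279, -3.1779, 5.8326)

step 1: θ'=3.0826 (R=-4.0000) → pose (1.1279, -5.4578, 3.0826)
step 2: θ'=3.0826 (straight) → pose (3.6235, -5.6052, 3.0826)
step 3: θ'=4.8326 (R=-0.7143) → pose (4.3748, -4.8065, 4.8326)
step 4: θ'=5.8326 (R=-1.2500) → pose (3.6781, -3.8311, 5.8326)
step 5: θ'=5.8326 (straight) → pose (2.3279, -3.1779, 5.8326)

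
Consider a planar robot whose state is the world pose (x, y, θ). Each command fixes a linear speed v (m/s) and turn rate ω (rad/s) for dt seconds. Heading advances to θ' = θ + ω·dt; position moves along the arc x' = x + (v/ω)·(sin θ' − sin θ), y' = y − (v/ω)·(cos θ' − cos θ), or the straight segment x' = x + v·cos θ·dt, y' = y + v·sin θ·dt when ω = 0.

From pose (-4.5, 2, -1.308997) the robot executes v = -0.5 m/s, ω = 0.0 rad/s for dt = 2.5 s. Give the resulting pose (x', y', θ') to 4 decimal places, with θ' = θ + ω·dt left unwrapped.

(-4.8235, 3.2074, -1.3090)

θ' = -1.3090 + 0.0·2.5 = -1.3090
ω = 0 → straight: x' = -4.5 + -0.5·cos(-1.3090)·2.5 = -4.8235
y' = 2 + -0.5·sin(-1.3090)·2.5 = 3.2074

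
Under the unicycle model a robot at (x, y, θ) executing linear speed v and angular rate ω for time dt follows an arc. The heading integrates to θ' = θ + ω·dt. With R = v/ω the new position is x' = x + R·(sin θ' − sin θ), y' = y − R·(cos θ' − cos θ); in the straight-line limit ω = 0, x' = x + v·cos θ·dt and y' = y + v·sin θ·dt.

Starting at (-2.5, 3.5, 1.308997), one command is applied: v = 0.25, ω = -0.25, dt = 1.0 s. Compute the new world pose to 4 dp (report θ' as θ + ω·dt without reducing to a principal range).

θ' = 1.3090 + -0.25·1.0 = 1.0590
R = v/ω = 0.25/-0.25 = -1.0000
x' = -2.5 + -1.0000·(sin 1.0590 − sin 1.3090) = -2.4059
y' = 3.5 − -1.0000·(cos 1.0590 − cos 1.3090) = 3.7309

(-2.4059, 3.7309, 1.0590)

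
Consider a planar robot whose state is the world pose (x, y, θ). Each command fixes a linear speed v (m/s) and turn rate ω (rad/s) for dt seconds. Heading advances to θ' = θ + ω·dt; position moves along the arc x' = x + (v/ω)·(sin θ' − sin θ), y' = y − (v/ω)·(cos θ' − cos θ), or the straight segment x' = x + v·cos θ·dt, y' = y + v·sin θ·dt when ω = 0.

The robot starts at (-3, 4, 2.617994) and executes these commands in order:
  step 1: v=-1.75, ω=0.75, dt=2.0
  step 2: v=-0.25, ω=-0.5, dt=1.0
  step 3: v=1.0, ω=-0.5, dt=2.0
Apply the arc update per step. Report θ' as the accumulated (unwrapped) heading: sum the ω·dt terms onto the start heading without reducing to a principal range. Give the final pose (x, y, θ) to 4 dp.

step 1: θ'=4.1180 (R=-2.3333) → pose (0.0998, 4.7140, 4.1180)
step 2: θ'=3.6180 (R=0.5000) → pose (0.2848, 4.8784, 3.6180)
step 3: θ'=2.6180 (R=-2.0000) → pose (-1.6324, 4.9236, 2.6180)

(-1.6324, 4.9236, 2.6180)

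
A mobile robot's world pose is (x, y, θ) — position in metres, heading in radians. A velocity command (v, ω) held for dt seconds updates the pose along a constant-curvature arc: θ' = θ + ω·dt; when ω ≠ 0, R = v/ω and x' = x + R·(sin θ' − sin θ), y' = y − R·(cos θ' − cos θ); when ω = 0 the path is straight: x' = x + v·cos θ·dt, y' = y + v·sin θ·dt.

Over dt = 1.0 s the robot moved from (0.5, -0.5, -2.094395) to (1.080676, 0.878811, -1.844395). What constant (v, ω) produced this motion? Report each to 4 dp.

v = -1.5000, ω = 0.2500

Δθ = -1.844395 − -2.094395 = 0.250000
ω = Δθ/dt = 0.250000/1.0 = 0.2500
R = −Δy/(cos θ' − cos θ) = -6.0000
v = R·ω = -6.0000·0.2500 = -1.5000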